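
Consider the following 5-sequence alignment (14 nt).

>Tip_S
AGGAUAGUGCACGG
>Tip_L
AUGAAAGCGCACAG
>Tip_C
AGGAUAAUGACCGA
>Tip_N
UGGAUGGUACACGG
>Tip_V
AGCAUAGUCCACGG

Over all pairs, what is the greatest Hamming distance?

Pairwise Hamming distances:
  Tip_S vs Tip_L: 4
  Tip_S vs Tip_C: 4
  Tip_S vs Tip_N: 3
  Tip_S vs Tip_V: 2
  Tip_L vs Tip_C: 8
  Tip_L vs Tip_N: 7
  Tip_L vs Tip_V: 6
  Tip_C vs Tip_N: 7
  Tip_C vs Tip_V: 6
  Tip_N vs Tip_V: 4
The largest is 8, between Tip_L and Tip_C.

8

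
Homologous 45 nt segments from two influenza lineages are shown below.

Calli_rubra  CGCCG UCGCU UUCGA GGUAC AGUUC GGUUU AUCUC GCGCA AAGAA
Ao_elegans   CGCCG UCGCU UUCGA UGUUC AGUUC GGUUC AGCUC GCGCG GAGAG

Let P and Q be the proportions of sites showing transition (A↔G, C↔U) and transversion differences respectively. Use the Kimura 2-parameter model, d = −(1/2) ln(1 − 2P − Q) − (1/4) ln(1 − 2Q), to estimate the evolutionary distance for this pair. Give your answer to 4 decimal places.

Mismatches occur at site 16 (G→U, transversion), site 19 (A→U, transversion), site 30 (U→C, transition), site 32 (U→G, transversion), site 40 (A→G, transition), site 41 (A→G, transition), site 45 (A→G, transition).
Of the 7 differences, 4 transitions and 3 transversions over 45 sites: P = 4/45 = 0.088889, Q = 3/45 = 0.066667.
d = −0.5·ln(0.755555) − 0.25·ln(0.866666) = −0.5·(-0.280303) − 0.25·(-0.143102) = 0.1759.

0.1759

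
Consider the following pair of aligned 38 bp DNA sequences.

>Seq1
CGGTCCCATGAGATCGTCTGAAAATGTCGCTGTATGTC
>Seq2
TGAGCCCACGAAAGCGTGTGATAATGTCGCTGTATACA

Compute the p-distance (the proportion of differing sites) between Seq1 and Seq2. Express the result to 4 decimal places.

0.2895

Mismatches occur at site 1 (C↔T), site 3 (G↔A), site 4 (T↔G), site 9 (T↔C), site 12 (G↔A), site 14 (T↔G), site 18 (C↔G), site 22 (A↔T), site 36 (G↔A), site 37 (T↔C), site 38 (C↔A).
There are 11 differences over 38 sites, so p = 11/38 = 0.2895.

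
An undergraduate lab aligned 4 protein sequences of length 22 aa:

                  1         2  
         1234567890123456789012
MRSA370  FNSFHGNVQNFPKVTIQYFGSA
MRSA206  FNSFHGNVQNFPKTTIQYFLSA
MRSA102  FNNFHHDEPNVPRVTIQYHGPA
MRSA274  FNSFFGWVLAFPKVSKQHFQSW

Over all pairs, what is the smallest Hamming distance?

Pairwise Hamming distances:
  MRSA370 vs MRSA206: 2
  MRSA370 vs MRSA102: 9
  MRSA370 vs MRSA274: 9
  MRSA206 vs MRSA102: 11
  MRSA206 vs MRSA274: 10
  MRSA102 vs MRSA274: 16
The smallest is 2, between MRSA370 and MRSA206.

2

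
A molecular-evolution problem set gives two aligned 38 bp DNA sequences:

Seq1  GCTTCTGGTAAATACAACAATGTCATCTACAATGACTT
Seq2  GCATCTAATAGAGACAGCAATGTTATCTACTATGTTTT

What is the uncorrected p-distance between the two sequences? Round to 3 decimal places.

Differing sites — 3:T/A; 7:G/A; 8:G/A; 11:A/G; 13:T/G; 17:A/G; 24:C/T; 31:A/T; 35:A/T; 36:C/T.
There are 10 differences over 38 sites, so p = 10/38 = 0.263.

0.263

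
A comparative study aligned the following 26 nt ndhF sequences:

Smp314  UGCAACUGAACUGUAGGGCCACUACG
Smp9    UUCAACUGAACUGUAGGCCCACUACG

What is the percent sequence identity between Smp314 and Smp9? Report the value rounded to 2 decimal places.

Differing sites — 2:G/U; 18:G/C.
24 of the 26 sites match, so the percent identity is 24/26 × 100 = 92.31%.

92.31%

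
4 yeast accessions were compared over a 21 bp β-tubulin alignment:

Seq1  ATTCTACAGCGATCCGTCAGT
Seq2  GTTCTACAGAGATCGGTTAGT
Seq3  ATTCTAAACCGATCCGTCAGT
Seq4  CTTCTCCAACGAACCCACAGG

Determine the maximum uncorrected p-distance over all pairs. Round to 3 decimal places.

Pairwise Hamming distances:
  Seq1 vs Seq2: 4
  Seq1 vs Seq3: 2
  Seq1 vs Seq4: 7
  Seq2 vs Seq3: 6
  Seq2 vs Seq4: 10
  Seq3 vs Seq4: 8
The largest is 10 mismatches, between Seq2 and Seq4; p = 10/21 = 0.476.

0.476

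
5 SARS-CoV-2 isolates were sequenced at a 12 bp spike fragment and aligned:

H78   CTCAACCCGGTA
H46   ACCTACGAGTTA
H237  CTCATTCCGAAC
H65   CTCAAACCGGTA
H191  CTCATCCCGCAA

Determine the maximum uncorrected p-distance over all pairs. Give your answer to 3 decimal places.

0.833

Pairwise Hamming distances:
  H78 vs H46: 6
  H78 vs H237: 5
  H78 vs H65: 1
  H78 vs H191: 3
  H46 vs H237: 10
  H46 vs H65: 7
  H46 vs H191: 8
  H237 vs H65: 5
  H237 vs H191: 3
  H65 vs H191: 4
The largest is 10 mismatches, between H46 and H237; p = 10/12 = 0.833.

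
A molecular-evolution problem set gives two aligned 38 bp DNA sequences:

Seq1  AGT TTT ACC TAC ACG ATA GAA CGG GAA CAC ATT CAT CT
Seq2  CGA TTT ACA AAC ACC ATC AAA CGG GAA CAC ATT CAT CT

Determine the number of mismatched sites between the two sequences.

Differing sites — 1:A/C; 3:T/A; 9:C/A; 10:T/A; 15:G/C; 18:A/C; 19:G/A.
That gives 7 mismatches out of 38 aligned sites, so the Hamming distance is 7.

7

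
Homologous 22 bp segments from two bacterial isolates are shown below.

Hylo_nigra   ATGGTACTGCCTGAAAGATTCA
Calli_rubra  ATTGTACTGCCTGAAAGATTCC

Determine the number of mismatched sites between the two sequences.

The sequences differ at positions 3 (G/T), 22 (A/C).
That gives 2 mismatches out of 22 aligned sites, so the Hamming distance is 2.

2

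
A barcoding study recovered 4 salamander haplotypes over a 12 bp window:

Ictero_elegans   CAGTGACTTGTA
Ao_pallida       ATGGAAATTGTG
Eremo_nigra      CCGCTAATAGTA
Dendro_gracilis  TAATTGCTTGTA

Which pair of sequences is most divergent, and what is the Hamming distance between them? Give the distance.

Pairwise Hamming distances:
  Ictero_elegans vs Ao_pallida: 6
  Ictero_elegans vs Eremo_nigra: 5
  Ictero_elegans vs Dendro_gracilis: 4
  Ao_pallida vs Eremo_nigra: 6
  Ao_pallida vs Dendro_gracilis: 8
  Eremo_nigra vs Dendro_gracilis: 7
The largest is 8, between Ao_pallida and Dendro_gracilis.

8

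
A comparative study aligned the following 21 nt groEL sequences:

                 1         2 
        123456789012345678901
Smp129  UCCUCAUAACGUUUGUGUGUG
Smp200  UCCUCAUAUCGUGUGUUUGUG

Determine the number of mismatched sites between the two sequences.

3

Mismatches occur at site 9 (A→U), site 13 (U→G), site 17 (G→U).
That gives 3 mismatches out of 21 aligned sites, so the Hamming distance is 3.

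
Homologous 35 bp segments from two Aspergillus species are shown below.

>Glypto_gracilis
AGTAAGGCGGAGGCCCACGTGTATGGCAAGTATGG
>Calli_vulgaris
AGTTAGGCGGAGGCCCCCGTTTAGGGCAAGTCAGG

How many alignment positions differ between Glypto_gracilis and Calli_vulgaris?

Mismatches occur at site 4 (A/T), site 17 (A/C), site 21 (G/T), site 24 (T/G), site 32 (A/C), site 33 (T/A).
That gives 6 mismatches out of 35 aligned sites, so the Hamming distance is 6.

6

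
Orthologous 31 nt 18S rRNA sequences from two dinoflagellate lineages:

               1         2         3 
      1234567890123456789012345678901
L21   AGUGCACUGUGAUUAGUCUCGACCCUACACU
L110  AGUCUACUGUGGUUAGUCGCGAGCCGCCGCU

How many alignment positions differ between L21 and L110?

The sequences differ at positions 4 (G/C), 5 (C/U), 12 (A/G), 19 (U/G), 23 (C/G), 26 (U/G), 27 (A/C), 29 (A/G).
That gives 8 mismatches out of 31 aligned sites, so the Hamming distance is 8.

8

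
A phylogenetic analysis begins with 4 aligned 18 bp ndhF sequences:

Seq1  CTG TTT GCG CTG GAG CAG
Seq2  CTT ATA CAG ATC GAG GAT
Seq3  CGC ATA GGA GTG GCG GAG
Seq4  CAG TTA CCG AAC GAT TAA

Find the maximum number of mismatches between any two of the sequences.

Pairwise Hamming distances:
  Seq1 vs Seq2: 9
  Seq1 vs Seq3: 9
  Seq1 vs Seq4: 9
  Seq2 vs Seq3: 9
  Seq2 vs Seq4: 8
  Seq3 vs Seq4: 13
The largest is 13, between Seq3 and Seq4.

13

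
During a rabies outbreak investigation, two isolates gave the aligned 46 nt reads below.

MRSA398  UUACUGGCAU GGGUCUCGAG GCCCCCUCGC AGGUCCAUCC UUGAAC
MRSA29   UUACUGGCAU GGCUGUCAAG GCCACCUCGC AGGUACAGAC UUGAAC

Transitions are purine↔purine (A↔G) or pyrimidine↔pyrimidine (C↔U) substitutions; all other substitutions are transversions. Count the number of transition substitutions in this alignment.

1

Differing sites — 13:G/C (Tv); 15:C/G (Tv); 18:G/A (Ti); 24:C/A (Tv); 35:C/A (Tv); 38:U/G (Tv); 39:C/A (Tv).
Of the 7 differences, 1 transition and 6 transversions, so the answer is 1.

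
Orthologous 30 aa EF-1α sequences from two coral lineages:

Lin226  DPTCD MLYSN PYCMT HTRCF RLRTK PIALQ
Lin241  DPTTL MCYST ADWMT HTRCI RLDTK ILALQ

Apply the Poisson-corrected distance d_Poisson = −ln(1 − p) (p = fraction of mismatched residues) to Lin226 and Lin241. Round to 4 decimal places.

0.4568

The sequences differ at positions 4 (C/T), 5 (D/L), 7 (L/C), 10 (N/T), 11 (P/A), 12 (Y/D), 13 (C/W), 20 (F/I), 23 (R/D), 26 (P/I), 27 (I/L).
p = 11/30 = 0.366667.
d = −ln(1 − 0.366667) = −ln(0.633333) = 0.4568.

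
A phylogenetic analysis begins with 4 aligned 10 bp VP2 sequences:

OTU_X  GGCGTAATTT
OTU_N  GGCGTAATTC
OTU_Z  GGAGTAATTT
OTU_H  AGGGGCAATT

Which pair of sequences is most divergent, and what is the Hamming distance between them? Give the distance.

Pairwise Hamming distances:
  OTU_X vs OTU_N: 1
  OTU_X vs OTU_Z: 1
  OTU_X vs OTU_H: 5
  OTU_N vs OTU_Z: 2
  OTU_N vs OTU_H: 6
  OTU_Z vs OTU_H: 5
The largest is 6, between OTU_N and OTU_H.

6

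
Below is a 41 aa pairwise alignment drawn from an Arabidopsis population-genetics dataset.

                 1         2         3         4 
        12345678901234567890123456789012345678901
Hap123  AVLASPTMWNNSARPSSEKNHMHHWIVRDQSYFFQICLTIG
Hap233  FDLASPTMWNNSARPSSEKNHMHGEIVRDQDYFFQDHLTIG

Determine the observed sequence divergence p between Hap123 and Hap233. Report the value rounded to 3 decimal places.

0.171

Mismatches occur at site 1 (A/F), site 2 (V/D), site 24 (H/G), site 25 (W/E), site 31 (S/D), site 36 (I/D), site 37 (C/H).
There are 7 differences over 41 sites, so p = 7/41 = 0.171.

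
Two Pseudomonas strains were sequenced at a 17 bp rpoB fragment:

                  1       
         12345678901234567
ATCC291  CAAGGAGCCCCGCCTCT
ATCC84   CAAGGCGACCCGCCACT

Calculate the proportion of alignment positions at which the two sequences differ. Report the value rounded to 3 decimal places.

0.176

Differing sites — 6:A/C; 8:C/A; 15:T/A.
There are 3 differences over 17 sites, so p = 3/17 = 0.176.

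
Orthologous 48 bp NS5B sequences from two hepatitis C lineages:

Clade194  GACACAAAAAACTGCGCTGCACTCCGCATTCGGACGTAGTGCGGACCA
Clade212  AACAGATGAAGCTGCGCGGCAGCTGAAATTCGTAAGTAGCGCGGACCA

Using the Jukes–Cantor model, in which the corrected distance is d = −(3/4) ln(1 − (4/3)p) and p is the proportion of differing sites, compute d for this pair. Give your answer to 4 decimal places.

Mismatches occur at site 1 (G→A), site 5 (C→G), site 7 (A→T), site 8 (A→G), site 11 (A→G), site 18 (T→G), site 22 (C→G), site 23 (T→C), site 24 (C→T), site 25 (C→G), site 26 (G→A), site 27 (C→A), site 33 (G→T), site 35 (C→A), site 40 (T→C).
p = 15/48 = 0.312500.
d = −0.75 · ln(1 − (4/3)·0.312500) = −0.75 · ln(0.583333) = −0.75 · (-0.538997) = 0.4042.

0.4042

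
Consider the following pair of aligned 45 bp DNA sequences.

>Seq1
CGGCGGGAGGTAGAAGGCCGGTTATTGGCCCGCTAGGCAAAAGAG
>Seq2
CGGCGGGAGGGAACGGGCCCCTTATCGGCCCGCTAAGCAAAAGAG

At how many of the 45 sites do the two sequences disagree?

8

The sequences differ at positions 11 (T/G), 13 (G/A), 14 (A/C), 15 (A/G), 20 (G/C), 21 (G/C), 26 (T/C), 36 (G/A).
That gives 8 mismatches out of 45 aligned sites, so the Hamming distance is 8.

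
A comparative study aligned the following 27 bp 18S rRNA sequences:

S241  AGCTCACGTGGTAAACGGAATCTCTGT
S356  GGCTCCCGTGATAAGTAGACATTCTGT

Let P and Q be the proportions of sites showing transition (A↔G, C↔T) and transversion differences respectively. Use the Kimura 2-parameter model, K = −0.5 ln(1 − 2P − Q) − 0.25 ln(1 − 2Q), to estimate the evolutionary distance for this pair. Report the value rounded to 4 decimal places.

0.4683

Mismatches occur at site 1 (A→G, transition), site 6 (A→C, transversion), site 11 (G→A, transition), site 15 (A→G, transition), site 16 (C→T, transition), site 17 (G→A, transition), site 20 (A→C, transversion), site 21 (T→A, transversion), site 22 (C→T, transition).
Of the 9 differences, 6 transitions and 3 transversions over 27 sites: P = 6/27 = 0.222222, Q = 3/27 = 0.111111.
d = −0.5·ln(0.444445) − 0.25·ln(0.777778) = −0.5·(-0.810929) − 0.25·(-0.251314) = 0.4683.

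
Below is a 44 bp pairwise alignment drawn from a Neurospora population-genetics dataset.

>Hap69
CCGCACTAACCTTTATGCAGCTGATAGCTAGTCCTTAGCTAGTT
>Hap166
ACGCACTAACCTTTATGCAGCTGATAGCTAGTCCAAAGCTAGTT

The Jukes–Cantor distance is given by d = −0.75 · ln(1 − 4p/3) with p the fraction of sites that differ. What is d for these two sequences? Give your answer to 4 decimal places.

0.0715

Differing sites — 1:C/A; 35:T/A; 36:T/A.
p = 3/44 = 0.068182.
d = −0.75 · ln(1 − (4/3)·0.068182) = −0.75 · ln(0.909091) = −0.75 · (-0.095310) = 0.0715.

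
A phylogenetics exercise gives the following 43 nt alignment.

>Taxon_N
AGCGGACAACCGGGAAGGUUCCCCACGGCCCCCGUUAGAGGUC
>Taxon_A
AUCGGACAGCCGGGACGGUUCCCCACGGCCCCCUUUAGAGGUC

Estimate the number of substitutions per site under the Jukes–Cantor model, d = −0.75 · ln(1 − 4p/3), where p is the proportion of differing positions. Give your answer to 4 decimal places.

Mismatches occur at site 2 (G↔U), site 9 (A↔G), site 16 (A↔C), site 34 (G↔U).
p = 4/43 = 0.093023.
d = −0.75 · ln(1 − (4/3)·0.093023) = −0.75 · ln(0.875969) = −0.75 · (-0.132425) = 0.0993.

0.0993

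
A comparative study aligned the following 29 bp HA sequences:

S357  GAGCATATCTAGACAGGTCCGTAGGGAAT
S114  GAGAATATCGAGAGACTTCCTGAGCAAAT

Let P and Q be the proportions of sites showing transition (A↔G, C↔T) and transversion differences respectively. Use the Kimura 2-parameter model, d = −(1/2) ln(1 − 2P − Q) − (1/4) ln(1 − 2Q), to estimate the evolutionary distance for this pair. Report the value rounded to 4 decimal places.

The sequences differ at positions 4 (C/A, transversion), 10 (T/G, transversion), 14 (C/G, transversion), 16 (G/C, transversion), 17 (G/T, transversion), 21 (G/T, transversion), 22 (T/G, transversion), 25 (G/C, transversion), 26 (G/A, transition).
Of the 9 differences, 1 transition and 8 transversions over 29 sites: P = 1/29 = 0.034483, Q = 8/29 = 0.275862.
d = −0.5·ln(0.655172) − 0.25·ln(0.448276) = −0.5·(-0.422857) − 0.25·(-0.802346) = 0.4120.

0.4120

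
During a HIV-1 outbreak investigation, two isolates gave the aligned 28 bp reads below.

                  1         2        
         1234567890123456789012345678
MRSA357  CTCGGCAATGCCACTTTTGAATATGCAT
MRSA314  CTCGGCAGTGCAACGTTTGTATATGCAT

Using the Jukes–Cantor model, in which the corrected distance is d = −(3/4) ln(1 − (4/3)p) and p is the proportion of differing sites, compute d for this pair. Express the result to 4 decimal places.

0.1585

The sequences differ at positions 8 (A/G), 12 (C/A), 15 (T/G), 20 (A/T).
p = 4/28 = 0.142857.
d = −0.75 · ln(1 − (4/3)·0.142857) = −0.75 · ln(0.809524) = −0.75 · (-0.211309) = 0.1585.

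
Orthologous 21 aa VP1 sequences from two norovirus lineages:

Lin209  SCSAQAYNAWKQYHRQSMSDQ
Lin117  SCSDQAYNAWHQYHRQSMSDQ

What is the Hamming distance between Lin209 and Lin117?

2

Differing sites — 4:A/D; 11:K/H.
That gives 2 mismatches out of 21 aligned sites, so the Hamming distance is 2.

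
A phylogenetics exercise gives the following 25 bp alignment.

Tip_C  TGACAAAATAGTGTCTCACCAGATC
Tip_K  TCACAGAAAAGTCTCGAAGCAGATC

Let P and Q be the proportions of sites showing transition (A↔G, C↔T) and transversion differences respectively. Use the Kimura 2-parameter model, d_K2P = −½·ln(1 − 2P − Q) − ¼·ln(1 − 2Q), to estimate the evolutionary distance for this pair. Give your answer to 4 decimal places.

0.3563

The sequences differ at positions 2 (G/C, transversion), 6 (A/G, transition), 9 (T/A, transversion), 13 (G/C, transversion), 16 (T/G, transversion), 17 (C/A, transversion), 19 (C/G, transversion).
Of the 7 differences, 1 transition and 6 transversions over 25 sites: P = 1/25 = 0.040000, Q = 6/25 = 0.240000.
d = −0.5·ln(0.680000) − 0.25·ln(0.520000) = −0.5·(-0.385662) − 0.25·(-0.653926) = 0.3563.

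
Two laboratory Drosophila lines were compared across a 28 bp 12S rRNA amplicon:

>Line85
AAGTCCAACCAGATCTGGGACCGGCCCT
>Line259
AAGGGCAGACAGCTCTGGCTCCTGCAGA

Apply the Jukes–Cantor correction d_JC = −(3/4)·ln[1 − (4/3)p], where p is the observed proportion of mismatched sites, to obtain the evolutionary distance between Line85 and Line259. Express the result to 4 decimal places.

The sequences differ at positions 4 (T/G), 5 (C/G), 8 (A/G), 9 (C/A), 13 (A/C), 19 (G/C), 20 (A/T), 23 (G/T), 26 (C/A), 27 (C/G), 28 (T/A).
p = 11/28 = 0.392857.
d = −0.75 · ln(1 − (4/3)·0.392857) = −0.75 · ln(0.476191) = −0.75 · (-0.741936) = 0.5565.

0.5565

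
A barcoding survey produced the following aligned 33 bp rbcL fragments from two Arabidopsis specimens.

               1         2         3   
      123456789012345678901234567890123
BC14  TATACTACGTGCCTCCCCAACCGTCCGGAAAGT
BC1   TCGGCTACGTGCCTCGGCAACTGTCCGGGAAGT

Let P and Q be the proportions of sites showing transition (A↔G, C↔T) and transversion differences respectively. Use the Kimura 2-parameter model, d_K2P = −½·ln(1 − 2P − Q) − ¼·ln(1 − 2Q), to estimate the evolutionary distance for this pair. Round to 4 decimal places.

0.2499

Differing sites — 2:A/C (Tv); 3:T/G (Tv); 4:A/G (Ti); 16:C/G (Tv); 17:C/G (Tv); 22:C/T (Ti); 29:A/G (Ti).
Of the 7 differences, 3 transitions and 4 transversions over 33 sites: P = 3/33 = 0.090909, Q = 4/33 = 0.121212.
d = −0.5·ln(0.696970) − 0.25·ln(0.757576) = −0.5·(-0.361013) − 0.25·(-0.277631) = 0.2499.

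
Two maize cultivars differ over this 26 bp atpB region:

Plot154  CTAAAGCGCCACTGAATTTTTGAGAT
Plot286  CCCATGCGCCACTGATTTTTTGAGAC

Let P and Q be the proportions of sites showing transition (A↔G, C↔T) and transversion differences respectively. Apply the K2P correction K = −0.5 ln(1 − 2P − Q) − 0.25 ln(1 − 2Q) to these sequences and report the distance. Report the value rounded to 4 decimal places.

0.2224

The sequences differ at positions 2 (T/C, transition), 3 (A/C, transversion), 5 (A/T, transversion), 16 (A/T, transversion), 26 (T/C, transition).
Of the 5 differences, 2 transitions and 3 transversions over 26 sites: P = 2/26 = 0.076923, Q = 3/26 = 0.115385.
d = −0.5·ln(0.730769) − 0.25·ln(0.769230) = −0.5·(-0.313658) − 0.25·(-0.262365) = 0.2224.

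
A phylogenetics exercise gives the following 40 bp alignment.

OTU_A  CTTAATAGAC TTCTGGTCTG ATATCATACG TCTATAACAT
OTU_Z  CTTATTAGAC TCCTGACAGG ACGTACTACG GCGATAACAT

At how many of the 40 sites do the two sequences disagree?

Differing sites — 5:A/T; 12:T/C; 16:G/A; 17:T/C; 18:C/A; 19:T/G; 22:T/C; 23:A/G; 25:C/A; 26:A/C; 31:T/G; 33:T/G.
That gives 12 mismatches out of 40 aligned sites, so the Hamming distance is 12.

12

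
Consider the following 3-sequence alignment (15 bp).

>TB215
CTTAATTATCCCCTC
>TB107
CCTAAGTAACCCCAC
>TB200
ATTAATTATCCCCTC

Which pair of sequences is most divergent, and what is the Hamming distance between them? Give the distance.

5

Pairwise Hamming distances:
  TB215 vs TB107: 4
  TB215 vs TB200: 1
  TB107 vs TB200: 5
The largest is 5, between TB107 and TB200.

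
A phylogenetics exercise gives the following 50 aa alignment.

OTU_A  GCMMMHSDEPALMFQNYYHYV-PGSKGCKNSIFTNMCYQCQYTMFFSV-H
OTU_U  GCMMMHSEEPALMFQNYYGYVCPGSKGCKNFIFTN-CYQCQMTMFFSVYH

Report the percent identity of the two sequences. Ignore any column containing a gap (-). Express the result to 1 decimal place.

91.5%

Excluding the 3 gap columns leaves 47 comparable sites.
Differing sites — 8:D/E; 19:H/G; 31:S/F; 42:Y/M.
43 of the 47 comparable sites match, so the percent identity is 43/47 × 100 = 91.5%.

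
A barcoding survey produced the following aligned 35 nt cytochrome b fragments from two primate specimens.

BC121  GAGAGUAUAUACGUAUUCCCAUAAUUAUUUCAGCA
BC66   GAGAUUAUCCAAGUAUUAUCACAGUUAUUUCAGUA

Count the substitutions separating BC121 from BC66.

Differing sites — 5:G/U; 9:A/C; 10:U/C; 12:C/A; 18:C/A; 19:C/U; 22:U/C; 24:A/G; 34:C/U.
That gives 9 mismatches out of 35 aligned sites, so the Hamming distance is 9.

9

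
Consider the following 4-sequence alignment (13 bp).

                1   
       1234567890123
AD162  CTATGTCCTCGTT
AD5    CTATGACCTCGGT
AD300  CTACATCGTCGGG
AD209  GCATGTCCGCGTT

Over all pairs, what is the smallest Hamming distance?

2

Pairwise Hamming distances:
  AD162 vs AD5: 2
  AD162 vs AD300: 5
  AD162 vs AD209: 3
  AD5 vs AD300: 5
  AD5 vs AD209: 5
  AD300 vs AD209: 8
The smallest is 2, between AD162 and AD5.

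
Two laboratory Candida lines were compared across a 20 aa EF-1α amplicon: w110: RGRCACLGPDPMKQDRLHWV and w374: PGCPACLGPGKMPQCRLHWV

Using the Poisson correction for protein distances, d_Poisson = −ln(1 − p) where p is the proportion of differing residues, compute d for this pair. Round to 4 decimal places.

0.4308

Differing sites — 1:R/P; 3:R/C; 4:C/P; 10:D/G; 11:P/K; 13:K/P; 15:D/C.
p = 7/20 = 0.350000.
d = −ln(1 − 0.350000) = −ln(0.650000) = 0.4308.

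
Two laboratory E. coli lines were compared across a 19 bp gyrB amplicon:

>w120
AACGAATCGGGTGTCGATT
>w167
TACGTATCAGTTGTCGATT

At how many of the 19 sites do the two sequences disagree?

4

The sequences differ at positions 1 (A/T), 5 (A/T), 9 (G/A), 11 (G/T).
That gives 4 mismatches out of 19 aligned sites, so the Hamming distance is 4.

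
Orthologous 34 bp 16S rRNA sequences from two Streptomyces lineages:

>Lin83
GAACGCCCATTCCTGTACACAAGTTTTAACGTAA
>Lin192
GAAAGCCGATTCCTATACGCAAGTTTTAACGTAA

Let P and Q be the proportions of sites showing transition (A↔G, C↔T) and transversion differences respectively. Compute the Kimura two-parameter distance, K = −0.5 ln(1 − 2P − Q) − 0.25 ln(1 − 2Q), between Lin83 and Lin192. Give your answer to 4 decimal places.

0.1284

The sequences differ at positions 4 (C/A, transversion), 8 (C/G, transversion), 15 (G/A, transition), 19 (A/G, transition).
Of the 4 differences, 2 transitions and 2 transversions over 34 sites: P = 2/34 = 0.058824, Q = 2/34 = 0.058824.
d = −0.5·ln(0.823528) − 0.25·ln(0.882352) = −0.5·(-0.194158) − 0.25·(-0.125164) = 0.1284.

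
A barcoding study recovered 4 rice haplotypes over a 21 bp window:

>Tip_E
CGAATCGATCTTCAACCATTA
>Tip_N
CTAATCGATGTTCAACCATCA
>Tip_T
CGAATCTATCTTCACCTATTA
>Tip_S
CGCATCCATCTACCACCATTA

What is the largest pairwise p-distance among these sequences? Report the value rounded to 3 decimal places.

0.333

Pairwise Hamming distances:
  Tip_E vs Tip_N: 3
  Tip_E vs Tip_T: 3
  Tip_E vs Tip_S: 4
  Tip_N vs Tip_T: 6
  Tip_N vs Tip_S: 7
  Tip_T vs Tip_S: 6
The largest is 7 mismatches, between Tip_N and Tip_S; p = 7/21 = 0.333.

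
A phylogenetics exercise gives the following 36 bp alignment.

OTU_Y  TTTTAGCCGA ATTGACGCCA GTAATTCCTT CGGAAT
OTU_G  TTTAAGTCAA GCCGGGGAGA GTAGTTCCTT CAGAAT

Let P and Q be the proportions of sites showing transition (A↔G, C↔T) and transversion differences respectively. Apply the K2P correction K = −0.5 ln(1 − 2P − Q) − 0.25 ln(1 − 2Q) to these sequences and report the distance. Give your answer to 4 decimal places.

Mismatches occur at site 4 (T/A, transversion), site 7 (C/T, transition), site 9 (G/A, transition), site 11 (A/G, transition), site 12 (T/C, transition), site 13 (T/C, transition), site 15 (A/G, transition), site 16 (C/G, transversion), site 18 (C/A, transversion), site 19 (C/G, transversion), site 24 (A/G, transition), site 32 (G/A, transition).
Of the 12 differences, 8 transitions and 4 transversions over 36 sites: P = 8/36 = 0.222222, Q = 4/36 = 0.111111.
d = −0.5·ln(0.444445) − 0.25·ln(0.777778) = −0.5·(-0.810929) − 0.25·(-0.251314) = 0.4683.

0.4683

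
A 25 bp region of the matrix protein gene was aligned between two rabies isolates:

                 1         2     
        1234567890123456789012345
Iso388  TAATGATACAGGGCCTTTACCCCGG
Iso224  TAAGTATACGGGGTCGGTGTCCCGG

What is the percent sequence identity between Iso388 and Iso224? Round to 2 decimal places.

Mismatches occur at site 4 (T→G), site 5 (G→T), site 10 (A→G), site 14 (C→T), site 16 (T→G), site 17 (T→G), site 19 (A→G), site 20 (C→T).
17 of the 25 sites match, so the percent identity is 17/25 × 100 = 68.00%.

68.00%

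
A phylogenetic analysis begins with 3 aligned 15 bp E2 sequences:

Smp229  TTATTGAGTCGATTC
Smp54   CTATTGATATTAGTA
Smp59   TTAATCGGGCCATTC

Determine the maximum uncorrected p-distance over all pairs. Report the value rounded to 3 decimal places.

Pairwise Hamming distances:
  Smp229 vs Smp54: 7
  Smp229 vs Smp59: 5
  Smp54 vs Smp59: 10
The largest is 10 mismatches, between Smp54 and Smp59; p = 10/15 = 0.667.

0.667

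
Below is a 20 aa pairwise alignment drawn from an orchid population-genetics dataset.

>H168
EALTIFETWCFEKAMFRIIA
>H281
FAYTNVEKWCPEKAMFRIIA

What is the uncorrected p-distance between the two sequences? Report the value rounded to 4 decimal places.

The sequences differ at positions 1 (E/F), 3 (L/Y), 5 (I/N), 6 (F/V), 8 (T/K), 11 (F/P).
There are 6 differences over 20 sites, so p = 6/20 = 0.3000.

0.3000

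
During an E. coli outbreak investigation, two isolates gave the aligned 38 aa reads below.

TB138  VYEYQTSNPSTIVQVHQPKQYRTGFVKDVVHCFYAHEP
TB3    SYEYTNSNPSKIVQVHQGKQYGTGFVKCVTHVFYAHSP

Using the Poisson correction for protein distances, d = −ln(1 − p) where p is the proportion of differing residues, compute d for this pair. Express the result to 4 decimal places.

Mismatches occur at site 1 (V↔S), site 5 (Q↔T), site 6 (T↔N), site 11 (T↔K), site 18 (P↔G), site 22 (R↔G), site 28 (D↔C), site 30 (V↔T), site 32 (C↔V), site 37 (E↔S).
p = 10/38 = 0.263158.
d = −ln(1 − 0.263158) = −ln(0.736842) = 0.3054.

0.3054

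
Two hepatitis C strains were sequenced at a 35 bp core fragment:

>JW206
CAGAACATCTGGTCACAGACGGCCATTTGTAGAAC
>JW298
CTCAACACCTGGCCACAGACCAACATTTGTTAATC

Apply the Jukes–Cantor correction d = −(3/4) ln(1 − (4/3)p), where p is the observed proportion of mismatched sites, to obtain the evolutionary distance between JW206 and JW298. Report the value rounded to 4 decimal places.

Mismatches occur at site 2 (A/T), site 3 (G/C), site 8 (T/C), site 13 (T/C), site 21 (G/C), site 22 (G/A), site 23 (C/A), site 31 (A/T), site 32 (G/A), site 34 (A/T).
p = 10/35 = 0.285714.
d = −0.75 · ln(1 − (4/3)·0.285714) = −0.75 · ln(0.619048) = −0.75 · (-0.479572) = 0.3597.

0.3597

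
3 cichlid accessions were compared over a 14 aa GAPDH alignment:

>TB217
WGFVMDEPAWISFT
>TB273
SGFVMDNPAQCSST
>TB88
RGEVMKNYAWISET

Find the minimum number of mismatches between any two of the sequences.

Pairwise Hamming distances:
  TB217 vs TB273: 5
  TB217 vs TB88: 6
  TB273 vs TB88: 7
The smallest is 5, between TB217 and TB273.

5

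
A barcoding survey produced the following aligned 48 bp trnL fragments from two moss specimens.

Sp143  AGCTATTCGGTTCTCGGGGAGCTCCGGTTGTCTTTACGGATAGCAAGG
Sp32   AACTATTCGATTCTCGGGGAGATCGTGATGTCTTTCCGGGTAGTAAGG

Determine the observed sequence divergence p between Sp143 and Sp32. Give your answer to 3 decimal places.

The sequences differ at positions 2 (G/A), 10 (G/A), 22 (C/A), 25 (C/G), 26 (G/T), 28 (T/A), 36 (A/C), 40 (A/G), 44 (C/T).
There are 9 differences over 48 sites, so p = 9/48 = 0.188.

0.188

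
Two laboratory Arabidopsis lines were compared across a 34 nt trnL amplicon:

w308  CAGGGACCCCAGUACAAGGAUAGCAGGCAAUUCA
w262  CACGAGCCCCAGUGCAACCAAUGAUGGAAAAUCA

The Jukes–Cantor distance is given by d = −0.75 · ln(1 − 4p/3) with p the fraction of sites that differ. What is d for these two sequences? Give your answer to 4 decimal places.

0.4770

The sequences differ at positions 3 (G/C), 5 (G/A), 6 (A/G), 14 (A/G), 18 (G/C), 19 (G/C), 21 (U/A), 22 (A/U), 24 (C/A), 25 (A/U), 28 (C/A), 31 (U/A).
p = 12/34 = 0.352941.
d = −0.75 · ln(1 − (4/3)·0.352941) = −0.75 · ln(0.529412) = −0.75 · (-0.635988) = 0.4770.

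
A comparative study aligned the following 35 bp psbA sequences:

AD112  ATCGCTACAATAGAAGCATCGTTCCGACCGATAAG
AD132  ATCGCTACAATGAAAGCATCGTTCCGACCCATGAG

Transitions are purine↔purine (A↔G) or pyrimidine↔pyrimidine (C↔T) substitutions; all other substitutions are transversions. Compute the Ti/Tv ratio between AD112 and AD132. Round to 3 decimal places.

Mismatches occur at site 12 (A→G, transition), site 13 (G→A, transition), site 30 (G→C, transversion), site 33 (A→G, transition).
Of the 4 differences, 3 transitions and 1 transversion, so Ti/Tv = 3/1 = 3.000.

3.000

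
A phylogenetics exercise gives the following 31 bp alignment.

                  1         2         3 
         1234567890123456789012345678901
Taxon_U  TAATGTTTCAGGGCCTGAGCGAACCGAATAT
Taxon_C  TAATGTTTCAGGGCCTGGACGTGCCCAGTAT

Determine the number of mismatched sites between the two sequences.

The sequences differ at positions 18 (A/G), 19 (G/A), 22 (A/T), 23 (A/G), 26 (G/C), 28 (A/G).
That gives 6 mismatches out of 31 aligned sites, so the Hamming distance is 6.

6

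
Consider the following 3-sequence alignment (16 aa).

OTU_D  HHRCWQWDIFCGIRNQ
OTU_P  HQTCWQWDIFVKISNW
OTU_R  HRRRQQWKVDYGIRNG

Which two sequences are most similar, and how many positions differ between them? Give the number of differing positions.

6

Pairwise Hamming distances:
  OTU_D vs OTU_P: 6
  OTU_D vs OTU_R: 8
  OTU_P vs OTU_R: 11
The smallest is 6, between OTU_D and OTU_P.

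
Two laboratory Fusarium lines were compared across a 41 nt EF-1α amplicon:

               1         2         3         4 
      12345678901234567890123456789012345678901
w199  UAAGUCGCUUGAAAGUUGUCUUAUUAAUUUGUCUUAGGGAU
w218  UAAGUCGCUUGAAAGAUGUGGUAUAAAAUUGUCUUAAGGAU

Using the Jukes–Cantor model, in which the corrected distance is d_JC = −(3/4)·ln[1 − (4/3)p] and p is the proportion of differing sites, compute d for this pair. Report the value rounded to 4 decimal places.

Differing sites — 16:U/A; 20:C/G; 21:U/G; 25:U/A; 28:U/A; 37:G/A.
p = 6/41 = 0.146341.
d = −0.75 · ln(1 − (4/3)·0.146341) = −0.75 · ln(0.804879) = −0.75 · (-0.217063) = 0.1628.

0.1628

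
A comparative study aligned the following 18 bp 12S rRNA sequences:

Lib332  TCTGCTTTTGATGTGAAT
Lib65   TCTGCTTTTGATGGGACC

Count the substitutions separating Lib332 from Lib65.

3

Differing sites — 14:T/G; 17:A/C; 18:T/C.
That gives 3 mismatches out of 18 aligned sites, so the Hamming distance is 3.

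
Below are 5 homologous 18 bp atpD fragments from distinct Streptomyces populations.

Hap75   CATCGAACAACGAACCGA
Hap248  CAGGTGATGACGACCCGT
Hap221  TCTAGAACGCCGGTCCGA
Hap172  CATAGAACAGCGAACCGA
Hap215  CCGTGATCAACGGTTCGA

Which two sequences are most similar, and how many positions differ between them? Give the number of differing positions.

Pairwise Hamming distances:
  Hap75 vs Hap248: 8
  Hap75 vs Hap221: 7
  Hap75 vs Hap172: 2
  Hap75 vs Hap215: 7
  Hap248 vs Hap221: 11
  Hap248 vs Hap172: 9
  Hap248 vs Hap215: 11
  Hap221 vs Hap172: 6
  Hap221 vs Hap215: 7
  Hap172 vs Hap215: 8
The smallest is 2, between Hap75 and Hap172.

2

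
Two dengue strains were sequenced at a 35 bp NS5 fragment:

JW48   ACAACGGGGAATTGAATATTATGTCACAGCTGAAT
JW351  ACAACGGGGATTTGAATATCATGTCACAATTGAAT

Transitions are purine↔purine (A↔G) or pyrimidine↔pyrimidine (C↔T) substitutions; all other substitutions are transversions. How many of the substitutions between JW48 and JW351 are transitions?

The sequences differ at positions 11 (A/T, transversion), 20 (T/C, transition), 29 (G/A, transition), 30 (C/T, transition).
Of the 4 differences, 3 transitions and 1 transversion, so the answer is 3.

3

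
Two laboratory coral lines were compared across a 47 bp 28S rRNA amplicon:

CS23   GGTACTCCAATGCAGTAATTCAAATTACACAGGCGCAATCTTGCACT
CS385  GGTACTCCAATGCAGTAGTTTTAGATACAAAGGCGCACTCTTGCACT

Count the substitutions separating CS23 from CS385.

7

Mismatches occur at site 18 (A↔G), site 21 (C↔T), site 22 (A↔T), site 24 (A↔G), site 25 (T↔A), site 30 (C↔A), site 38 (A↔C).
That gives 7 mismatches out of 47 aligned sites, so the Hamming distance is 7.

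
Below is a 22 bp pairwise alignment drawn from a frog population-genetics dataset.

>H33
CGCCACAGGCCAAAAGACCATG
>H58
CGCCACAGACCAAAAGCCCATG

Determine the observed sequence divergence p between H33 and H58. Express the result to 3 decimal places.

0.091

The sequences differ at positions 9 (G/A), 17 (A/C).
There are 2 differences over 22 sites, so p = 2/22 = 0.091.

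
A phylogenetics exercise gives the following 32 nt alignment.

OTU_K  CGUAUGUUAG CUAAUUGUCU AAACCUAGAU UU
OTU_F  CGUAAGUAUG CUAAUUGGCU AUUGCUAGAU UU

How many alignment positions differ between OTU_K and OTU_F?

7

Differing sites — 5:U/A; 8:U/A; 9:A/U; 18:U/G; 22:A/U; 23:A/U; 24:C/G.
That gives 7 mismatches out of 32 aligned sites, so the Hamming distance is 7.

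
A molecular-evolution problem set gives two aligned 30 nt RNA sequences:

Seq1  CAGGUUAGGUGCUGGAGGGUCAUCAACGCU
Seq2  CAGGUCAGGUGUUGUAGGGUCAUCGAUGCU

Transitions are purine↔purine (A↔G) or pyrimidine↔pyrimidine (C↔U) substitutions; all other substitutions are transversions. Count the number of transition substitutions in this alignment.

The sequences differ at positions 6 (U/C, transition), 12 (C/U, transition), 15 (G/U, transversion), 25 (A/G, transition), 27 (C/U, transition).
Of the 5 differences, 4 transitions and 1 transversion, so the answer is 4.

4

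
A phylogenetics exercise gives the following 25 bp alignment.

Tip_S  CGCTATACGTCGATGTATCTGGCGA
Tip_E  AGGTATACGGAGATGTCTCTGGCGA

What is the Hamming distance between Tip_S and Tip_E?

Mismatches occur at site 1 (C→A), site 3 (C→G), site 10 (T→G), site 11 (C→A), site 17 (A→C).
That gives 5 mismatches out of 25 aligned sites, so the Hamming distance is 5.

5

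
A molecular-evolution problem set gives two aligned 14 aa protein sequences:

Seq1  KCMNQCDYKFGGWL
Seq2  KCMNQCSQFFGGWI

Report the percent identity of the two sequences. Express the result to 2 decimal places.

71.43%

The sequences differ at positions 7 (D/S), 8 (Y/Q), 9 (K/F), 14 (L/I).
10 of the 14 sites match, so the percent identity is 10/14 × 100 = 71.43%.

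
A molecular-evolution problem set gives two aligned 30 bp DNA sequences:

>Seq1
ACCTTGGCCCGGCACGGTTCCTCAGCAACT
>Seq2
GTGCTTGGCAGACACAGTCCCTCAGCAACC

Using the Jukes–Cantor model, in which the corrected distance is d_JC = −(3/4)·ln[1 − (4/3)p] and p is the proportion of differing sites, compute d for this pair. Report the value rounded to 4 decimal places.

0.5034

The sequences differ at positions 1 (A/G), 2 (C/T), 3 (C/G), 4 (T/C), 6 (G/T), 8 (C/G), 10 (C/A), 12 (G/A), 16 (G/A), 19 (T/C), 30 (T/C).
p = 11/30 = 0.366667.
d = −0.75 · ln(1 − (4/3)·0.366667) = −0.75 · ln(0.511111) = −0.75 · (-0.671168) = 0.5034.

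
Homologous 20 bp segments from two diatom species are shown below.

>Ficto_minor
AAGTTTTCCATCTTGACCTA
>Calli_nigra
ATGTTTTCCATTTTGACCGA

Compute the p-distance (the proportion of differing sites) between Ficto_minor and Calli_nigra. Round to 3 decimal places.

0.150

The sequences differ at positions 2 (A/T), 12 (C/T), 19 (T/G).
There are 3 differences over 20 sites, so p = 3/20 = 0.150.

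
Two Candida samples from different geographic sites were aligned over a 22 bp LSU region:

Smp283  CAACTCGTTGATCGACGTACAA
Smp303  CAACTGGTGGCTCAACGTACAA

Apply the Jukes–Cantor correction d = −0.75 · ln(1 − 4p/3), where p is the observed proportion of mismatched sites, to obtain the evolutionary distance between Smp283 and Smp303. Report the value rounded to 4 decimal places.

0.2082

Mismatches occur at site 6 (C→G), site 9 (T→G), site 11 (A→C), site 14 (G→A).
p = 4/22 = 0.181818.
d = −0.75 · ln(1 − (4/3)·0.181818) = −0.75 · ln(0.757576) = −0.75 · (-0.277631) = 0.2082.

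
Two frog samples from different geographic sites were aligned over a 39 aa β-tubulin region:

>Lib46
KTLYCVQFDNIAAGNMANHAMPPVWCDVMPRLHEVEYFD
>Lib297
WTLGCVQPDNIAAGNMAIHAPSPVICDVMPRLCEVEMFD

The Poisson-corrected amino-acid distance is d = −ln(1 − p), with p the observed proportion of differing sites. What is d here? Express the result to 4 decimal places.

Mismatches occur at site 1 (K→W), site 4 (Y→G), site 8 (F→P), site 18 (N→I), site 21 (M→P), site 22 (P→S), site 25 (W→I), site 33 (H→C), site 37 (Y→M).
p = 9/39 = 0.230769.
d = −ln(1 − 0.230769) = −ln(0.769231) = 0.2624.

0.2624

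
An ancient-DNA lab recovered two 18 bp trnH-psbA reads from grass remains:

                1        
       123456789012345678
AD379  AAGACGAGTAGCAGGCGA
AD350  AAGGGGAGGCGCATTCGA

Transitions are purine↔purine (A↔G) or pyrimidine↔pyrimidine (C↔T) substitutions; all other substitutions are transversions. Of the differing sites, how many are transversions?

The sequences differ at positions 4 (A/G, transition), 5 (C/G, transversion), 9 (T/G, transversion), 10 (A/C, transversion), 14 (G/T, transversion), 15 (G/T, transversion).
Of the 6 differences, 1 transition and 5 transversions, so the answer is 5.

5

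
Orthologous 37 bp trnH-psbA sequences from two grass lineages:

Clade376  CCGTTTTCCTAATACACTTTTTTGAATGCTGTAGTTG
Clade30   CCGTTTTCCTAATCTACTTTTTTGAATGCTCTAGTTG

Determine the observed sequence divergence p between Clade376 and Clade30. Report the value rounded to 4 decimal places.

0.0811

The sequences differ at positions 14 (A/C), 15 (C/T), 31 (G/C).
There are 3 differences over 37 sites, so p = 3/37 = 0.0811.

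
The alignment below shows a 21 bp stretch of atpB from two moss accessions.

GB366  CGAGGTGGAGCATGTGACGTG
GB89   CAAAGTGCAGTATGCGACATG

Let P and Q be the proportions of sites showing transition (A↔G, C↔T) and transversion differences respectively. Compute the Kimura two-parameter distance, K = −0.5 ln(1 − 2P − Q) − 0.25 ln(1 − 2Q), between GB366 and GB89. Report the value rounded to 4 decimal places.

0.3960

The sequences differ at positions 2 (G/A, transition), 4 (G/A, transition), 8 (G/C, transversion), 11 (C/T, transition), 15 (T/C, transition), 19 (G/A, transition).
Of the 6 differences, 5 transitions and 1 transversion over 21 sites: P = 5/21 = 0.238095, Q = 1/21 = 0.047619.
d = −0.5·ln(0.476191) − 0.25·ln(0.904762) = −0.5·(-0.741936) − 0.25·(-0.100083) = 0.3960.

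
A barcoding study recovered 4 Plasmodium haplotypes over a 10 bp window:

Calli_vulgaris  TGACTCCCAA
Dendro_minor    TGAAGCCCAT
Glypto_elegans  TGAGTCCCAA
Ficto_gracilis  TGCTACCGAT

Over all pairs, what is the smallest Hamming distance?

Pairwise Hamming distances:
  Calli_vulgaris vs Dendro_minor: 3
  Calli_vulgaris vs Glypto_elegans: 1
  Calli_vulgaris vs Ficto_gracilis: 5
  Dendro_minor vs Glypto_elegans: 3
  Dendro_minor vs Ficto_gracilis: 4
  Glypto_elegans vs Ficto_gracilis: 5
The smallest is 1, between Calli_vulgaris and Glypto_elegans.

1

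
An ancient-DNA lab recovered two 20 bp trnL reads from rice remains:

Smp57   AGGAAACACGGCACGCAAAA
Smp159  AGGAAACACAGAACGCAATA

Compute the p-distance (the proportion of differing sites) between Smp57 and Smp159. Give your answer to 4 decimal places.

The sequences differ at positions 10 (G/A), 12 (C/A), 19 (A/T).
There are 3 differences over 20 sites, so p = 3/20 = 0.1500.

0.1500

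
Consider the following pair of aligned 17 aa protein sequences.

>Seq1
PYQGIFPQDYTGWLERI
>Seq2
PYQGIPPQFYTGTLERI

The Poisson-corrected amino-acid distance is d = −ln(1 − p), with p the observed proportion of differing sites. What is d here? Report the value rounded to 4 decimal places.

The sequences differ at positions 6 (F/P), 9 (D/F), 13 (W/T).
p = 3/17 = 0.176471.
d = −ln(1 − 0.176471) = −ln(0.823529) = 0.1942.

0.1942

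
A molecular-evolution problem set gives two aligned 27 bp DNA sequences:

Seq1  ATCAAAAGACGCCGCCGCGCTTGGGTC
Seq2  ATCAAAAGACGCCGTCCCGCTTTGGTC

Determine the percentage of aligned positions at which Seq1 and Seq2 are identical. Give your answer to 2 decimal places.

88.89%

The sequences differ at positions 15 (C/T), 17 (G/C), 23 (G/T).
24 of the 27 sites match, so the percent identity is 24/27 × 100 = 88.89%.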